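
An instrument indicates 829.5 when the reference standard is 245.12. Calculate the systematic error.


Systematic error = measured - true
= 829.5 - 245.12
= 584.3800

584.3800


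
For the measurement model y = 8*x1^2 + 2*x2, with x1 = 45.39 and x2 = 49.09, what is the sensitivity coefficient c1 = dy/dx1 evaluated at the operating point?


y = 8*x1^2 + 2*x2
dy/dx1 = 2*8*x1
Evaluate at x1 = 45.39: c1 = 16 * 45.39
c1 = 726.2400

726.2400


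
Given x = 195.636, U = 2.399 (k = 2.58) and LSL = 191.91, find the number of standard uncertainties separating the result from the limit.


u = U / k = 2.399 / 2.58 = 0.92984496
margin = |LSL - x| = |191.91 - 195.636| = 3.726
z = margin / u = 3.726 / 0.92984496
z = 4.0071

4.0071


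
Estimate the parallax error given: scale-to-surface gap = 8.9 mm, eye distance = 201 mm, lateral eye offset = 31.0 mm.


error = h * offset / d
= 8.9 * 31.0 / 201
= 1.3726

1.3726


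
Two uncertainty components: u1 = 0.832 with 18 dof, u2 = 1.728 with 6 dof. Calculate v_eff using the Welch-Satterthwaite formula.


uc = sqrt(u1^2 + u2^2) = sqrt(0.832^2 + 1.728^2) = 1.9178655
v_eff = uc^4 / (u1^4/v1 + u2^4/v2)
= 1.9178655^4 / (0.832^4/18 + 1.728^4/6)
= 13.529215 / 1.5126375
v_eff = 8.9441

8.9441


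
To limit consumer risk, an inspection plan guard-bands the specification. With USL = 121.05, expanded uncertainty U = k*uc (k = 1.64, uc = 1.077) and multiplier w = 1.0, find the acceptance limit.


U = k * uc = 1.64 * 1.077 = 1.76628
guard band g = w * U = 1.0 * 1.76628 = 1.76628
AL = USL - g = 121.05 - 1.76628
AL = 119.2837

119.2837


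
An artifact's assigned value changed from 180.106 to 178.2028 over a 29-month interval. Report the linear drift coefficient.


rate = (v2 - v1) / months
= (178.2028 - 180.106) / 29
= -1.9032 / 29
= -0.0656

-0.0656


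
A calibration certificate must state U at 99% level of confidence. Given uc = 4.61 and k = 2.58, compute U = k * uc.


U = k * uc
U = 2.58 * 4.61
U = 11.8938

11.8938


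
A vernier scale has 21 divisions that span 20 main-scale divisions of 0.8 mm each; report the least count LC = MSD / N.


LC = MSD / n_div
= 0.8 / 21
= 0.0381

0.0381


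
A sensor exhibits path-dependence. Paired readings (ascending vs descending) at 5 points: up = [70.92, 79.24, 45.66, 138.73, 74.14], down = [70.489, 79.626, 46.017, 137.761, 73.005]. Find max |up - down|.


|70.92 - 70.489| = 0.4310
|79.24 - 79.626| = 0.3860
|45.66 - 46.017| = 0.3570
|138.73 - 137.761| = 0.9690
|74.14 - 73.005| = 1.1350
hysteresis = max(diffs) = 1.1350

1.1350


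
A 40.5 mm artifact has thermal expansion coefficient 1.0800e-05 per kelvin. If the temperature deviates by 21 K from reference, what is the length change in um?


dL = L * alpha * dT
= 40.5 * 1.0800e-05 * 21
= 0.0091854 mm
dL_um = 0.0091854 * 1000 = 9.1854 um

9.1854


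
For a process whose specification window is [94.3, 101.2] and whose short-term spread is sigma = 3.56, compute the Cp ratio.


Cp = (USL - LSL) / (6 * sigma)
= (101.2 - 94.3) / (6 * 3.56)
= 6.9000 / 21.3600
= 0.3230

0.3230


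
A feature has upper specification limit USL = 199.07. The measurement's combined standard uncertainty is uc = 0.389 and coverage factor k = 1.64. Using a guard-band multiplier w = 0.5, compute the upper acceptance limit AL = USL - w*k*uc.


U = k * uc = 1.64 * 0.389 = 0.63796
guard band g = w * U = 0.5 * 0.63796 = 0.31898
AL = USL - g = 199.07 - 0.31898
AL = 198.7510

198.7510


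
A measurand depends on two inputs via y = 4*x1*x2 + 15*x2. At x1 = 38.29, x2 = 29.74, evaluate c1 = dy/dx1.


y = 4*x1*x2 + 15*x2
dy/dx1 = 4*x2
Evaluate at x2 = 29.74: c1 = 4 * 29.74
c1 = 118.9600

118.9600


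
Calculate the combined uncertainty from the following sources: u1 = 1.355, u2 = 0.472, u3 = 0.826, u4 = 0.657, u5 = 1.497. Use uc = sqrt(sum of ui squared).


uc = sqrt(1.355^2 + 0.472^2 + 0.826^2 + 0.657^2 + 1.497^2)
uc = sqrt(5.413743)
uc = 2.3267

2.3267


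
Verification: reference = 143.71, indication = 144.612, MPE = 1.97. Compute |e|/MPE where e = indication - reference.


e = indication - reference = 144.612 - 143.71 = 0.9020
|e| = 0.9020
ratio = |e| / MPE = 0.9020 / 1.97
ratio = 0.4579

0.4579


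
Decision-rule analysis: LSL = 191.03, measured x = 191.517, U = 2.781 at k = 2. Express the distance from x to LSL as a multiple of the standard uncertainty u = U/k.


u = U / k = 2.781 / 2 = 1.3905
margin = |LSL - x| = |191.03 - 191.517| = 0.487
z = margin / u = 0.487 / 1.3905
z = 0.3502

0.3502


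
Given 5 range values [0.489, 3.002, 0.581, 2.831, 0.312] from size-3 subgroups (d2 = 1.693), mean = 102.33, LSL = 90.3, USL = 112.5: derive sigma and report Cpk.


R_bar = (0.489 + 3.002 + 0.581 + 2.831 + 0.312) / 5 = 1.443
sigma = R_bar / d2 = 1.443 / 1.693 = 0.85233314
Cp = (USL - LSL)/(6*sigma) = (112.5 - 90.3)/(6*0.85233314) = 4.3410
Cpu = (112.5 - 102.33)/(3*0.85233314) = 3.9773
Cpl = (102.33 - 90.3)/(3*0.85233314) = 4.7047
Cpk = min(Cpu, Cpl) = 3.9773

3.9773


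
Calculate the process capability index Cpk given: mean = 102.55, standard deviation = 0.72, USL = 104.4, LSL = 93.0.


Cpu = (USL - mean) / (3*sigma) = (104.4 - 102.55) / (3*0.72) = 0.8565
Cpl = (mean - LSL) / (3*sigma) = (102.55 - 93.0) / (3*0.72) = 4.4213
Cpk = min(Cpu, Cpl) = 0.8565

0.8565


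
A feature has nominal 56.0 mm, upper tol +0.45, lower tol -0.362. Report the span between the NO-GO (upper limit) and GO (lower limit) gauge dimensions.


GO = nominal - lower_tol (smallest hole = maximum material condition)
GO = 56.0 - 0.362 = 55.638
NO-GO = nominal + upper_tol (largest hole = least material condition)
NO-GO = 56.0 + 0.45 = 56.45
spread = NO-GO - GO = 56.45 - 55.638 = 0.8120

0.8120


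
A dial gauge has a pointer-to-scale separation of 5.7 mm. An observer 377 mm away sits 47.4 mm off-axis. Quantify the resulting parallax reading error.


error = h * offset / d
= 5.7 * 47.4 / 377
= 0.7167

0.7167


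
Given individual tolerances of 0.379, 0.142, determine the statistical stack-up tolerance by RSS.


RSS = sqrt(0.379^2 + 0.142^2)
= sqrt(0.163805)
= 0.4047

0.4047


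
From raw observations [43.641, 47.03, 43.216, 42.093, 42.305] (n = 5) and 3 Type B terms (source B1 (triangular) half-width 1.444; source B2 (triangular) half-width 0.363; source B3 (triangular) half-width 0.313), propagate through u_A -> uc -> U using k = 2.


mean = (43.641 + 47.03 + 43.216 + 42.093 + 42.305) / 5 = 43.657
s = sqrt(sum((x - mean)^2)/(n-1)) = 1.9903433
u_A = s / sqrt(n) = 1.9903433 / sqrt(5) = 0.89010858
u_B1 = 1.444 / sqrt(6) = 0.58951053
u_B2 = 0.363 / sqrt(6) = 0.14819413
u_B3 = 0.313 / sqrt(6) = 0.12778171
uc = sqrt(0.89010858^2 + 0.58951053^2 + 0.14819413^2 + 0.12778171^2) = 1.0854057
U = k * uc = 2 * 1.0854057
U = 2.1708

2.1708


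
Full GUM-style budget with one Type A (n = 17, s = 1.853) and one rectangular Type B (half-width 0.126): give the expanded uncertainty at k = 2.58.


u_A = s / sqrt(n) = 1.853 / sqrt(17) = 0.44941851
u_B = half_width / sqrt(3) = 0.126 / sqrt(3) = 0.072746134
uc = sqrt(u_A^2 + u_B^2) = sqrt(0.44941851^2 + 0.072746134^2) = 0.45526805
U = k * uc = 2.58 * 0.45526805
U = 1.1746

1.1746


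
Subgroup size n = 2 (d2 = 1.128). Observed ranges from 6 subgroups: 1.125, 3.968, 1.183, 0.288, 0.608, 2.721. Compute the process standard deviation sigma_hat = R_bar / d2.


R_bar = (1.125 + 3.968 + 1.183 + 0.288 + 0.608 + 2.721) / 6
R_bar = 9.893 / 6 = 1.6488333
sigma_hat = R_bar / d2 = 1.6488333 / 1.128 = 1.4617

1.4617


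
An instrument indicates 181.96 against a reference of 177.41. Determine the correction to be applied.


Correction = standard - reading
= 177.41 - 181.96
= -4.5500

-4.5500


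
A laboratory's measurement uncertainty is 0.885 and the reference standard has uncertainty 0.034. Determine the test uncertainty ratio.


TUR = u_lab / u_ref
= 0.885 / 0.034
= 26.0294

26.0294


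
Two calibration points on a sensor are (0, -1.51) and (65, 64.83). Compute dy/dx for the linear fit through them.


slope = (y2 - y1) / (x2 - x1)
= (64.83 - -1.51) / (65 - 0)
= 66.3400 / 65
= 1.0206

1.0206


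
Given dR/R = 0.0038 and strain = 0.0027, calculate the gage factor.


GF = (dR/R) / epsilon
= 0.0038 / 0.0027
= 1.4074

1.4074


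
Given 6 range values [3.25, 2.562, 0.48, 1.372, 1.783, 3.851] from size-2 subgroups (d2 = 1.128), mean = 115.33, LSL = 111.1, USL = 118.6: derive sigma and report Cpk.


R_bar = (3.25 + 2.562 + 0.48 + 1.372 + 1.783 + 3.851) / 6 = 2.2163333
sigma = R_bar / d2 = 2.2163333 / 1.128 = 1.9648345
Cp = (USL - LSL)/(6*sigma) = (118.6 - 111.1)/(6*1.9648345) = 0.6362
Cpu = (118.6 - 115.33)/(3*1.9648345) = 0.5548
Cpl = (115.33 - 111.1)/(3*1.9648345) = 0.7176
Cpk = min(Cpu, Cpl) = 0.5548

0.5548


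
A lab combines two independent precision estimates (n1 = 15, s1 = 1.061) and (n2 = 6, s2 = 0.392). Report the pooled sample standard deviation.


s_p = sqrt(((n1-1)*s1^2 + (n2-1)*s2^2) / (n1+n2-2))
numerator = (15-1)*1.061^2 + (6-1)*0.392^2 = 15.760094 + 0.76832 = 16.528414
denominator = 15 + 6 - 2 = 19
s_p^2 = 16.528414 / 19 = 0.86991653
s_p = sqrt(0.86991653) = 0.9327

0.9327


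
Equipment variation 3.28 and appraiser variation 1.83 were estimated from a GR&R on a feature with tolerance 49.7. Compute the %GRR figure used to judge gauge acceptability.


GRR = sqrt(EV^2 + AV^2) = sqrt(3.28^2 + 1.83^2) = 3.7559686
%GRR = GRR / tol * 100 = 3.7559686 / 49.7 * 100
%GRR = 7.5573

7.5573


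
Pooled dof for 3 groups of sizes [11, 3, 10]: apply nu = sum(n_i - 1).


nu = sum_i (n_i - 1)
nu = ((11 - 1) + (3 - 1) + (10 - 1))
nu = 10 + 2 + 9
nu = 21

21


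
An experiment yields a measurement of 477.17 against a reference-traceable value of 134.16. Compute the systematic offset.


Systematic error = measured - true
= 477.17 - 134.16
= 343.0100

343.0100


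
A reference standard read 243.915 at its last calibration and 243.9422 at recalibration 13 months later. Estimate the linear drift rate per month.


rate = (v2 - v1) / months
= (243.9422 - 243.915) / 13
= 0.0272 / 13
= 0.0021

0.0021


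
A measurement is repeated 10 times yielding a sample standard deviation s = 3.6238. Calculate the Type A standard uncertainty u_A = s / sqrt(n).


u_A = s / sqrt(n)
u_A = 3.6238 / sqrt(10)
u_A = 3.6238 / 3.1622777
u_A = 1.1459

1.1459


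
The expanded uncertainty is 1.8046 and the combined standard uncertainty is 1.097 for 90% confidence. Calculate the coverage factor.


k = U / uc
k = 1.8046 / 1.097
k = 1.645

1.645


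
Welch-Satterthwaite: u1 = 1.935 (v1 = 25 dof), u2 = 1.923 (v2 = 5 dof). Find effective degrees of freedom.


uc = sqrt(u1^2 + u2^2) = sqrt(1.935^2 + 1.923^2) = 2.7280312
v_eff = uc^4 / (u1^4/v1 + u2^4/v2)
= 2.7280312^4 / (1.935^4/25 + 1.923^4/5)
= 55.38566 / 3.2957046
v_eff = 16.8054

16.8054


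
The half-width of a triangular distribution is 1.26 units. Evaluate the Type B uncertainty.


u_B = half_width / sqrt(6)
u_B = 1.26 / 2.4494897
u_B = 0.5144

0.5144


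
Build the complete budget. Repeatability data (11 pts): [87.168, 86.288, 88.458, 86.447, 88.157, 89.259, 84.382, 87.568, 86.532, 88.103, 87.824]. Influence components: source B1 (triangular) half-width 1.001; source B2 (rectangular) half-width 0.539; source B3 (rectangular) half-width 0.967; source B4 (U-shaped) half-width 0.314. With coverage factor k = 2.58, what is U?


mean = (87.168 + 86.288 + 88.458 + 86.447 + 88.157 + 89.259 + 84.382 + 87.568 + 86.532 + 88.103 + 87.824) / 11 = 87.28963636
s = sqrt(sum((x - mean)^2)/(n-1)) = 1.3332984
u_A = s / sqrt(n) = 1.3332984 / sqrt(11) = 0.40200459
u_B1 = 1.001 / sqrt(6) = 0.40865654
u_B2 = 0.539 / sqrt(3) = 0.3111918
u_B3 = 0.967 / sqrt(3) = 0.55829771
u_B4 = 0.314 / sqrt(2) = 0.22203153
uc = sqrt(0.40200459^2 + 0.40865654^2 + 0.3111918^2 + 0.55829771^2 + 0.22203153^2) = 0.88681595
U = k * uc = 2.58 * 0.88681595
U = 2.2880

2.2880


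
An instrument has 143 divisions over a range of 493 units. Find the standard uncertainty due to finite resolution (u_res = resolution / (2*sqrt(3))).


resolution = range / divisions
resolution = 493 / 143 = 3.4475524
u_res = resolution / (2*sqrt(3))
u_res = 3.4475524 / 3.4641016
u_res = 0.9952

0.9952


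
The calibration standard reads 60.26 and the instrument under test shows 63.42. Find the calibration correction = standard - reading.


Correction = standard - reading
= 60.26 - 63.42
= -3.1600

-3.1600


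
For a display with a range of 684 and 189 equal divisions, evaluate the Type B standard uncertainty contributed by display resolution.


resolution = range / divisions
resolution = 684 / 189 = 3.6190476
u_res = resolution / (2*sqrt(3))
u_res = 3.6190476 / 3.4641016
u_res = 1.0447

1.0447


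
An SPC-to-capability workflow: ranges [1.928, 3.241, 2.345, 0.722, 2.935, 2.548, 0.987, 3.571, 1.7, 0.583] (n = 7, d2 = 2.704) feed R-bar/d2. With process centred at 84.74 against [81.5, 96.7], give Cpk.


R_bar = (1.928 + 3.241 + 2.345 + 0.722 + 2.935 + 2.548 + 0.987 + 3.571 + 1.7 + 0.583) / 10 = 2.056
sigma = R_bar / d2 = 2.056 / 2.704 = 0.76035503
Cp = (USL - LSL)/(6*sigma) = (96.7 - 81.5)/(6*0.76035503) = 3.3318
Cpu = (96.7 - 84.74)/(3*0.76035503) = 5.2432
Cpl = (84.74 - 81.5)/(3*0.76035503) = 1.4204
Cpk = min(Cpu, Cpl) = 1.4204

1.4204


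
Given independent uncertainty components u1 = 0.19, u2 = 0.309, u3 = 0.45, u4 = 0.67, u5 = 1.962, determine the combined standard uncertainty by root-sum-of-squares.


uc = sqrt(0.19^2 + 0.309^2 + 0.45^2 + 0.67^2 + 1.962^2)
uc = sqrt(4.632425)
uc = 2.1523

2.1523


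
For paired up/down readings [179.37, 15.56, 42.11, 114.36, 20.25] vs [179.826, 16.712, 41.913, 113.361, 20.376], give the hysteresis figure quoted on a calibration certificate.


|179.37 - 179.826| = 0.4560
|15.56 - 16.712| = 1.1520
|42.11 - 41.913| = 0.1970
|114.36 - 113.361| = 0.9990
|20.25 - 20.376| = 0.1260
hysteresis = max(diffs) = 1.1520

1.1520


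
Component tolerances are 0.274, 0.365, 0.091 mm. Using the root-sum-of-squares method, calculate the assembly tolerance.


RSS = sqrt(0.274^2 + 0.365^2 + 0.091^2)
= sqrt(0.216582)
= 0.4654

0.4654


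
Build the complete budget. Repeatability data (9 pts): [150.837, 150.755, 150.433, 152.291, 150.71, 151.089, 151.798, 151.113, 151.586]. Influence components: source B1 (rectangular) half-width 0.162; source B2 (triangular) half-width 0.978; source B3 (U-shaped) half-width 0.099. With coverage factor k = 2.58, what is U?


mean = (150.837 + 150.755 + 150.433 + 152.291 + 150.71 + 151.089 + 151.798 + 151.113 + 151.586) / 9 = 151.1791111
s = sqrt(sum((x - mean)^2)/(n-1)) = 0.59906457
u_A = s / sqrt(n) = 0.59906457 / sqrt(9) = 0.19968819
u_B1 = 0.162 / sqrt(3) = 0.093530744
u_B2 = 0.978 / sqrt(6) = 0.39926683
u_B3 = 0.099 / sqrt(2) = 0.070003571
uc = sqrt(0.19968819^2 + 0.093530744^2 + 0.39926683^2 + 0.070003571^2) = 0.46145192
U = k * uc = 2.58 * 0.46145192
U = 1.1905

1.1905


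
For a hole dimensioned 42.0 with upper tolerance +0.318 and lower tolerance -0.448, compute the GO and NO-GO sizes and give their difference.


GO = nominal - lower_tol (smallest hole = maximum material condition)
GO = 42.0 - 0.448 = 41.552
NO-GO = nominal + upper_tol (largest hole = least material condition)
NO-GO = 42.0 + 0.318 = 42.318
spread = NO-GO - GO = 42.318 - 41.552 = 0.7660

0.7660


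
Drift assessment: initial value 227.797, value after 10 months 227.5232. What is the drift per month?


rate = (v2 - v1) / months
= (227.5232 - 227.797) / 10
= -0.2738 / 10
= -0.0274

-0.0274


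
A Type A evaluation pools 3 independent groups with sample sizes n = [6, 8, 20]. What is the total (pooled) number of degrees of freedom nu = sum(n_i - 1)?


nu = sum_i (n_i - 1)
nu = ((6 - 1) + (8 - 1) + (20 - 1))
nu = 5 + 7 + 19
nu = 31

31


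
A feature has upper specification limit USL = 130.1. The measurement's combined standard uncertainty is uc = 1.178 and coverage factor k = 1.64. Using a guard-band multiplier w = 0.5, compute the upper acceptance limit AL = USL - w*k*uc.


U = k * uc = 1.64 * 1.178 = 1.93192
guard band g = w * U = 0.5 * 1.93192 = 0.96596
AL = USL - g = 130.1 - 0.96596
AL = 129.1340

129.1340


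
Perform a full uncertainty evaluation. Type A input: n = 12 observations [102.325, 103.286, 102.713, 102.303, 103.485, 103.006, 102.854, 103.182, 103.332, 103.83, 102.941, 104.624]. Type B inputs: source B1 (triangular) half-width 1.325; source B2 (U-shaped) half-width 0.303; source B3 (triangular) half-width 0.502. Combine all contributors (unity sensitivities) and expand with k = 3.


mean = (102.325 + 103.286 + 102.713 + 102.303 + 103.485 + 103.006 + 102.854 + 103.182 + 103.332 + 103.83 + 102.941 + 104.624) / 12 = 103.15675
s = sqrt(sum((x - mean)^2)/(n-1)) = 0.64246926
u_A = s / sqrt(n) = 0.64246926 / sqrt(12) = 0.1854649
u_B1 = 1.325 / sqrt(6) = 0.54092898
u_B2 = 0.303 / sqrt(2) = 0.21425335
u_B3 = 0.502 / sqrt(6) = 0.20494064
uc = sqrt(0.1854649^2 + 0.54092898^2 + 0.21425335^2 + 0.20494064^2) = 0.6441324
U = k * uc = 3 * 0.6441324
U = 1.9324

1.9324


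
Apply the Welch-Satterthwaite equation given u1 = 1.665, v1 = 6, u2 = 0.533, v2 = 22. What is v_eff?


uc = sqrt(u1^2 + u2^2) = sqrt(1.665^2 + 0.533^2) = 1.7482317
v_eff = uc^4 / (u1^4/v1 + u2^4/v2)
= 1.7482317^4 / (1.665^4/6 + 0.533^4/22)
= 9.3410557 / 1.2845404
v_eff = 7.2719

7.2719


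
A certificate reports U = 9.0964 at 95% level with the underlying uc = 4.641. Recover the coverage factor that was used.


k = U / uc
k = 9.0964 / 4.641
k = 1.96

1.96


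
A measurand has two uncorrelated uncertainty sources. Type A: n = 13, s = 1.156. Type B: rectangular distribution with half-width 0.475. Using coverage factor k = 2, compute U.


u_A = s / sqrt(n) = 1.156 / sqrt(13) = 0.32061671
u_B = half_width / sqrt(3) = 0.475 / sqrt(3) = 0.27424138
uc = sqrt(u_A^2 + u_B^2) = sqrt(0.32061671^2 + 0.27424138^2) = 0.4219045
U = k * uc = 2 * 0.4219045
U = 0.8438

0.8438


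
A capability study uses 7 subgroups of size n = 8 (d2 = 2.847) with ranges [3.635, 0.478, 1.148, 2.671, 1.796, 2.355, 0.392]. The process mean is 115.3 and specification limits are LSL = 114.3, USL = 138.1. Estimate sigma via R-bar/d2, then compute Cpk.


R_bar = (3.635 + 0.478 + 1.148 + 2.671 + 1.796 + 2.355 + 0.392) / 7 = 1.7821429
sigma = R_bar / d2 = 1.7821429 / 2.847 = 0.62597222
Cp = (USL - LSL)/(6*sigma) = (138.1 - 114.3)/(6*0.62597222) = 6.3368
Cpu = (138.1 - 115.3)/(3*0.62597222) = 12.1411
Cpl = (115.3 - 114.3)/(3*0.62597222) = 0.5325
Cpk = min(Cpu, Cpl) = 0.5325

0.5325


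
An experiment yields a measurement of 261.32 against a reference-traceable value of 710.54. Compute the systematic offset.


Systematic error = measured - true
= 261.32 - 710.54
= -449.2200

-449.2200


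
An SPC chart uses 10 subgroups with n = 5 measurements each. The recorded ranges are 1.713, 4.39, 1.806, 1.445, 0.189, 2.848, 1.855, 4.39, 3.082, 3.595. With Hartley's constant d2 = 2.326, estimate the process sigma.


R_bar = (1.713 + 4.39 + 1.806 + 1.445 + 0.189 + 2.848 + 1.855 + 4.39 + 3.082 + 3.595) / 10
R_bar = 25.313 / 10 = 2.5313
sigma_hat = R_bar / d2 = 2.5313 / 2.326 = 1.0883

1.0883


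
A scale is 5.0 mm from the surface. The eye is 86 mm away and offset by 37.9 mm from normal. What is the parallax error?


error = h * offset / d
= 5.0 * 37.9 / 86
= 2.2035

2.2035


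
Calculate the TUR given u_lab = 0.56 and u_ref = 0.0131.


TUR = u_lab / u_ref
= 0.56 / 0.0131
= 42.7481

42.7481


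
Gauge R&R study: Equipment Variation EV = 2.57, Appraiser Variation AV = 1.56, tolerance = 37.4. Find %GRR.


GRR = sqrt(EV^2 + AV^2) = sqrt(2.57^2 + 1.56^2) = 3.0064098
%GRR = GRR / tol * 100 = 3.0064098 / 37.4 * 100
%GRR = 8.0385

8.0385


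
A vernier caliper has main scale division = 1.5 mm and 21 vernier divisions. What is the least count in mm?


LC = MSD / n_div
= 1.5 / 21
= 0.0714

0.0714


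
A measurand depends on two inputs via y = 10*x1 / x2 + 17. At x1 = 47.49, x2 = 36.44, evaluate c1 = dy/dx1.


y = 10*x1 / x2 + 17
dy/dx1 = 10/x2
Evaluate at x2 = 36.44: c1 = 10 / 36.44
c1 = 0.2744

0.2744


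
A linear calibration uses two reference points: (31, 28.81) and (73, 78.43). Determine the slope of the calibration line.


slope = (y2 - y1) / (x2 - x1)
= (78.43 - 28.81) / (73 - 31)
= 49.6200 / 42
= 1.1814

1.1814


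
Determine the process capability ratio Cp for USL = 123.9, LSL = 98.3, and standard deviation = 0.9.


Cp = (USL - LSL) / (6 * sigma)
= (123.9 - 98.3) / (6 * 0.9)
= 25.6000 / 5.4000
= 4.7407

4.7407


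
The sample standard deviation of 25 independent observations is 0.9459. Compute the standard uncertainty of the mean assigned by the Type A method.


u_A = s / sqrt(n)
u_A = 0.9459 / sqrt(25)
u_A = 0.9459 / 5
u_A = 0.1892

0.1892


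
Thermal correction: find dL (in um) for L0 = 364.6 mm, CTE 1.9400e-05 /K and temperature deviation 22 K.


dL = L * alpha * dT
= 364.6 * 1.9400e-05 * 22
= 0.1556113 mm
dL_um = 0.1556113 * 1000 = 155.6113 um

155.6113


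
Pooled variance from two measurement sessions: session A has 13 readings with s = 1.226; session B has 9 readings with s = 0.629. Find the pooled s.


s_p = sqrt(((n1-1)*s1^2 + (n2-1)*s2^2) / (n1+n2-2))
numerator = (13-1)*1.226^2 + (9-1)*0.629^2 = 18.036912 + 3.165128 = 21.20204
denominator = 13 + 9 - 2 = 20
s_p^2 = 21.20204 / 20 = 1.060102
s_p = sqrt(1.060102) = 1.0296

1.0296


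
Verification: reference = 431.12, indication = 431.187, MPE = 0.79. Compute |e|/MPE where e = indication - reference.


e = indication - reference = 431.187 - 431.12 = 0.0670
|e| = 0.0670
ratio = |e| / MPE = 0.0670 / 0.79
ratio = 0.0848

0.0848


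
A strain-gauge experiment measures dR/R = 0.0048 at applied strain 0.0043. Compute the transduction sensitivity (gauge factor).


GF = (dR/R) / epsilon
= 0.0048 / 0.0043
= 1.1163

1.1163


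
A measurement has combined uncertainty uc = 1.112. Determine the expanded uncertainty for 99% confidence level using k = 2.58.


U = k * uc
U = 2.58 * 1.112
U = 2.8690

2.8690


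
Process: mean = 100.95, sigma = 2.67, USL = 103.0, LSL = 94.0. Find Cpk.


Cpu = (USL - mean) / (3*sigma) = (103.0 - 100.95) / (3*2.67) = 0.2559
Cpl = (mean - LSL) / (3*sigma) = (100.95 - 94.0) / (3*2.67) = 0.8677
Cpk = min(Cpu, Cpl) = 0.2559

0.2559


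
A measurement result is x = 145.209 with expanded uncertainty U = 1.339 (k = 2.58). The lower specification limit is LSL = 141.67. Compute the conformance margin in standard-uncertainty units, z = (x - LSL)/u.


u = U / k = 1.339 / 2.58 = 0.51899225
margin = |LSL - x| = |141.67 - 145.209| = 3.539
z = margin / u = 3.539 / 0.51899225
z = 6.8190

6.8190


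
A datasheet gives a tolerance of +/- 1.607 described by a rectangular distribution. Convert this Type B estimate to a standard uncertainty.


u_B = half_width / sqrt(3)
u_B = 1.607 / 1.7320508
u_B = 0.9278

0.9278


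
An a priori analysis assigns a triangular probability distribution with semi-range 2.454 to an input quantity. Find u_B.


u_B = half_width / sqrt(6)
u_B = 2.454 / 2.4494897
u_B = 1.0018

1.0018


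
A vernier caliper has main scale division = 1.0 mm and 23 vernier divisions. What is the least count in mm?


LC = MSD / n_div
= 1.0 / 23
= 0.0435

0.0435


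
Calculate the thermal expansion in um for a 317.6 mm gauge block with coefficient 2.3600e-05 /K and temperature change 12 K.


dL = L * alpha * dT
= 317.6 * 2.3600e-05 * 12
= 0.0899443 mm
dL_um = 0.0899443 * 1000 = 89.9443 um

89.9443


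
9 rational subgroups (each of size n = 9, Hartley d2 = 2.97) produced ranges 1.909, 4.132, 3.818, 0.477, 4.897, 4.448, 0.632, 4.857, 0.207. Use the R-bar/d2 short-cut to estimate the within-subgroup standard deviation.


R_bar = (1.909 + 4.132 + 3.818 + 0.477 + 4.897 + 4.448 + 0.632 + 4.857 + 0.207) / 9
R_bar = 25.377 / 9 = 2.8196667
sigma_hat = R_bar / d2 = 2.8196667 / 2.97 = 0.9494

0.9494


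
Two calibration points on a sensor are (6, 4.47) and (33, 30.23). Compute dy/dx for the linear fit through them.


slope = (y2 - y1) / (x2 - x1)
= (30.23 - 4.47) / (33 - 6)
= 25.7600 / 27
= 0.9541

0.9541


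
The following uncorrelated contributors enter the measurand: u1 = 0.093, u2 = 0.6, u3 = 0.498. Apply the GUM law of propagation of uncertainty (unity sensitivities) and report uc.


uc = sqrt(0.093^2 + 0.6^2 + 0.498^2)
uc = sqrt(0.616653)
uc = 0.7853

0.7853


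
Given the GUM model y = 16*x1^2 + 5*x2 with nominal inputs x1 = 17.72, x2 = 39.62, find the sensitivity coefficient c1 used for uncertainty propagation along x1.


y = 16*x1^2 + 5*x2
dy/dx1 = 2*16*x1
Evaluate at x1 = 17.72: c1 = 32 * 17.72
c1 = 567.0400

567.0400


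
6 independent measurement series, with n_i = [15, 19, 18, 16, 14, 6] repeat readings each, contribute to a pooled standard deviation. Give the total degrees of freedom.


nu = sum_i (n_i - 1)
nu = ((15 - 1) + (19 - 1) + (18 - 1) + (16 - 1) + (14 - 1) + (6 - 1))
nu = 14 + 18 + 17 + 15 + 13 + 5
nu = 82

82


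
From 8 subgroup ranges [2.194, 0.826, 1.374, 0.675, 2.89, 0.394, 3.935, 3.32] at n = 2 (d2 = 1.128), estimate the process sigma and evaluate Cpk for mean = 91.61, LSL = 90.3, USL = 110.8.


R_bar = (2.194 + 0.826 + 1.374 + 0.675 + 2.89 + 0.394 + 3.935 + 3.32) / 8 = 1.951
sigma = R_bar / d2 = 1.951 / 1.128 = 1.7296099
Cp = (USL - LSL)/(6*sigma) = (110.8 - 90.3)/(6*1.7296099) = 1.9754
Cpu = (110.8 - 91.61)/(3*1.7296099) = 3.6983
Cpl = (91.61 - 90.3)/(3*1.7296099) = 0.2525
Cpk = min(Cpu, Cpl) = 0.2525

0.2525


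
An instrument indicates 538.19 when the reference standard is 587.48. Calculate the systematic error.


Systematic error = measured - true
= 538.19 - 587.48
= -49.2900

-49.2900


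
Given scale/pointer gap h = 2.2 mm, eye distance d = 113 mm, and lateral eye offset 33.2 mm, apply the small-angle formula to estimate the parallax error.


error = h * offset / d
= 2.2 * 33.2 / 113
= 0.6464

0.6464


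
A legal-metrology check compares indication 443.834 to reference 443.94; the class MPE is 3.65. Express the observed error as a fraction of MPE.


e = indication - reference = 443.834 - 443.94 = -0.1060
|e| = 0.1060
ratio = |e| / MPE = 0.1060 / 3.65
ratio = 0.0290

0.0290


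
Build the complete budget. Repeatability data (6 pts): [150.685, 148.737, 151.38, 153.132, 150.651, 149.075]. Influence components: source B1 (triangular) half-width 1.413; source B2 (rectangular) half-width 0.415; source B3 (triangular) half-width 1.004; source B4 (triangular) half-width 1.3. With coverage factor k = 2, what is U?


mean = (150.685 + 148.737 + 151.38 + 153.132 + 150.651 + 149.075) / 6 = 150.61
s = sqrt(sum((x - mean)^2)/(n-1)) = 1.6015645
u_A = s / sqrt(n) = 1.6015645 / sqrt(6) = 0.65383597
u_B1 = 1.413 / sqrt(6) = 0.57685483
u_B2 = 0.415 / sqrt(3) = 0.23960036
u_B3 = 1.004 / sqrt(6) = 0.40988128
u_B4 = 1.3 / sqrt(6) = 0.53072278
uc = sqrt(0.65383597^2 + 0.57685483^2 + 0.23960036^2 + 0.40988128^2 + 0.53072278^2) = 1.1257622
U = k * uc = 2 * 1.1257622
U = 2.2515

2.2515


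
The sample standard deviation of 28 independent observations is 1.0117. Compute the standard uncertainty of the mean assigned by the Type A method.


u_A = s / sqrt(n)
u_A = 1.0117 / sqrt(28)
u_A = 1.0117 / 5.2915026
u_A = 0.1912

0.1912


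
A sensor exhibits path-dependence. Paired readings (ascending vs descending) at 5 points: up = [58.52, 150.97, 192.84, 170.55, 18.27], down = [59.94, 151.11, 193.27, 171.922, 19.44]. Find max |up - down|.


|58.52 - 59.94| = 1.4200
|150.97 - 151.11| = 0.1400
|192.84 - 193.27| = 0.4300
|170.55 - 171.922| = 1.3720
|18.27 - 19.44| = 1.1700
hysteresis = max(diffs) = 1.4200

1.4200


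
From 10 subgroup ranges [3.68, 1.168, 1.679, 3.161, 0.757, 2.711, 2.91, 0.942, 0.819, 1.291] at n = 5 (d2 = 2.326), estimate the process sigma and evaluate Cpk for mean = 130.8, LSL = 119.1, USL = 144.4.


R_bar = (3.68 + 1.168 + 1.679 + 3.161 + 0.757 + 2.711 + 2.91 + 0.942 + 0.819 + 1.291) / 10 = 1.9118
sigma = R_bar / d2 = 1.9118 / 2.326 = 0.82192605
Cp = (USL - LSL)/(6*sigma) = (144.4 - 119.1)/(6*0.82192605) = 5.1302
Cpu = (144.4 - 130.8)/(3*0.82192605) = 5.5155
Cpl = (130.8 - 119.1)/(3*0.82192605) = 4.7450
Cpk = min(Cpu, Cpl) = 4.7450

4.7450


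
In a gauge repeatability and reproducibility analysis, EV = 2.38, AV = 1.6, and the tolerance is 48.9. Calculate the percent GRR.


GRR = sqrt(EV^2 + AV^2) = sqrt(2.38^2 + 1.6^2) = 2.8678215
%GRR = GRR / tol * 100 = 2.8678215 / 48.9 * 100
%GRR = 5.8647

5.8647


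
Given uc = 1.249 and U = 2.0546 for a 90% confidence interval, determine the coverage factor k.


k = U / uc
k = 2.0546 / 1.249
k = 1.645

1.645


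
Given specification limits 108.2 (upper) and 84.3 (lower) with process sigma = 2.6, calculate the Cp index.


Cp = (USL - LSL) / (6 * sigma)
= (108.2 - 84.3) / (6 * 2.6)
= 23.9000 / 15.6000
= 1.5321

1.5321


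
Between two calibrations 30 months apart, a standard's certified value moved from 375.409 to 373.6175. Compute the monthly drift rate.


rate = (v2 - v1) / months
= (373.6175 - 375.409) / 30
= -1.7915 / 30
= -0.0597

-0.0597


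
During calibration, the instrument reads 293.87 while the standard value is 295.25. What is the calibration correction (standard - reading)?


Correction = standard - reading
= 295.25 - 293.87
= 1.3800

1.3800


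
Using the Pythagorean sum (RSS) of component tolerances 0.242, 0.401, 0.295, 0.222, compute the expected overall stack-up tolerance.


RSS = sqrt(0.242^2 + 0.401^2 + 0.295^2 + 0.222^2)
= sqrt(0.355674)
= 0.5964

0.5964


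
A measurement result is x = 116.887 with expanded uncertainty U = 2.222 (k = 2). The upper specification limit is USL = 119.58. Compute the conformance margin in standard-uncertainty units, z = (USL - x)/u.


u = U / k = 2.222 / 2 = 1.111
margin = |USL - x| = |119.58 - 116.887| = 2.693
z = margin / u = 2.693 / 1.111
z = 2.4239

2.4239


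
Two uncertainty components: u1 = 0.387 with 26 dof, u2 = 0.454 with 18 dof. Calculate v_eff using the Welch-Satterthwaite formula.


uc = sqrt(u1^2 + u2^2) = sqrt(0.387^2 + 0.454^2) = 0.59656098
v_eff = uc^4 / (u1^4/v1 + u2^4/v2)
= 0.59656098^4 / (0.387^4/26 + 0.454^4/18)
= 0.12665414 / 0.0032229327
v_eff = 39.2978

39.2978


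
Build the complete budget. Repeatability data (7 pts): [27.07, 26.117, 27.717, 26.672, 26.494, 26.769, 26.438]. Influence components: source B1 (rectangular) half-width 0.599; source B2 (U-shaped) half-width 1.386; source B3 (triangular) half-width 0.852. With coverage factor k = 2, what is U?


mean = (27.07 + 26.117 + 27.717 + 26.672 + 26.494 + 26.769 + 26.438) / 7 = 26.75385714
s = sqrt(sum((x - mean)^2)/(n-1)) = 0.51759039
u_A = s / sqrt(n) = 0.51759039 / sqrt(7) = 0.19563078
u_B1 = 0.599 / sqrt(3) = 0.34583281
u_B2 = 1.386 / sqrt(2) = 0.98005
u_B3 = 0.852 / sqrt(6) = 0.34782754
uc = sqrt(0.19563078^2 + 0.34583281^2 + 0.98005^2 + 0.34782754^2) = 1.1132627
U = k * uc = 2 * 1.1132627
U = 2.2265

2.2265


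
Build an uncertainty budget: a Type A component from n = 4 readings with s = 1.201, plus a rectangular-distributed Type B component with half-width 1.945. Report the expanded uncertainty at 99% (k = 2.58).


u_A = s / sqrt(n) = 1.201 / sqrt(4) = 0.6005
u_B = half_width / sqrt(3) = 1.945 / sqrt(3) = 1.1229463
uc = sqrt(u_A^2 + u_B^2) = sqrt(0.6005^2 + 1.1229463^2) = 1.273424
U = k * uc = 2.58 * 1.273424
U = 3.2854

3.2854


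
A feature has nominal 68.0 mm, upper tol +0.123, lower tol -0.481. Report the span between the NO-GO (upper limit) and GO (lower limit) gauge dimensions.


GO = nominal - lower_tol (smallest hole = maximum material condition)
GO = 68.0 - 0.481 = 67.519
NO-GO = nominal + upper_tol (largest hole = least material condition)
NO-GO = 68.0 + 0.123 = 68.123
spread = NO-GO - GO = 68.123 - 67.519 = 0.6040

0.6040


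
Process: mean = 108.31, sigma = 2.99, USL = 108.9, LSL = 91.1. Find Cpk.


Cpu = (USL - mean) / (3*sigma) = (108.9 - 108.31) / (3*2.99) = 0.0658
Cpl = (mean - LSL) / (3*sigma) = (108.31 - 91.1) / (3*2.99) = 1.9186
Cpk = min(Cpu, Cpl) = 0.0658

0.0658


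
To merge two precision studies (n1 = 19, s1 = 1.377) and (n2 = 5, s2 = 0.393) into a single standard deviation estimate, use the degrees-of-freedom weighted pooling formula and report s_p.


s_p = sqrt(((n1-1)*s1^2 + (n2-1)*s2^2) / (n1+n2-2))
numerator = (19-1)*1.377^2 + (5-1)*0.393^2 = 34.130322 + 0.617796 = 34.748118
denominator = 19 + 5 - 2 = 22
s_p^2 = 34.748118 / 22 = 1.5794599
s_p = sqrt(1.5794599) = 1.2568

1.2568


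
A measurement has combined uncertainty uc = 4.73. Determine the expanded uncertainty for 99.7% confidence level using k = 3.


U = k * uc
U = 3 * 4.73
U = 14.1900

14.1900


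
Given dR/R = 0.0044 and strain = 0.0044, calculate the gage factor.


GF = (dR/R) / epsilon
= 0.0044 / 0.0044
= 1.0000

1.0000


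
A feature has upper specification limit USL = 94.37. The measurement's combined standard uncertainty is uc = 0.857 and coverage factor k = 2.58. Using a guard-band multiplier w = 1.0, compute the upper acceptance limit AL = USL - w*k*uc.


U = k * uc = 2.58 * 0.857 = 2.21106
guard band g = w * U = 1.0 * 2.21106 = 2.21106
AL = USL - g = 94.37 - 2.21106
AL = 92.1589

92.1589


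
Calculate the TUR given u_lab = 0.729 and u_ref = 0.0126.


TUR = u_lab / u_ref
= 0.729 / 0.0126
= 57.8571

57.8571


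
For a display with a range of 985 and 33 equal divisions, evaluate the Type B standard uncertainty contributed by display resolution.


resolution = range / divisions
resolution = 985 / 33 = 29.848485
u_res = resolution / (2*sqrt(3))
u_res = 29.848485 / 3.4641016
u_res = 8.6165

8.6165


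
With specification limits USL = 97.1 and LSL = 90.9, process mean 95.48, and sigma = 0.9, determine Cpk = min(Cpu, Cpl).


Cpu = (USL - mean) / (3*sigma) = (97.1 - 95.48) / (3*0.9) = 0.6000
Cpl = (mean - LSL) / (3*sigma) = (95.48 - 90.9) / (3*0.9) = 1.6963
Cpk = min(Cpu, Cpl) = 0.6000

0.6000


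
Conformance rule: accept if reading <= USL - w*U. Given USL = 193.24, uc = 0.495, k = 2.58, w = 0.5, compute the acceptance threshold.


U = k * uc = 2.58 * 0.495 = 1.2771
guard band g = w * U = 0.5 * 1.2771 = 0.63855
AL = USL - g = 193.24 - 0.63855
AL = 192.6014

192.6014


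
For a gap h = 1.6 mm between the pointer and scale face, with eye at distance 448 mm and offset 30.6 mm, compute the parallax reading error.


error = h * offset / d
= 1.6 * 30.6 / 448
= 0.1093

0.1093


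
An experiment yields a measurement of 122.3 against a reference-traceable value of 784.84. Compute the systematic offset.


Systematic error = measured - true
= 122.3 - 784.84
= -662.5400

-662.5400


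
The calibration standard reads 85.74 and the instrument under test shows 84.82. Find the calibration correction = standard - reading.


Correction = standard - reading
= 85.74 - 84.82
= 0.9200

0.9200


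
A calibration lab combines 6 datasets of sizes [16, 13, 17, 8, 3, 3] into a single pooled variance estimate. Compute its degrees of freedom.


nu = sum_i (n_i - 1)
nu = ((16 - 1) + (13 - 1) + (17 - 1) + (8 - 1) + (3 - 1) + (3 - 1))
nu = 15 + 12 + 16 + 7 + 2 + 2
nu = 54

54


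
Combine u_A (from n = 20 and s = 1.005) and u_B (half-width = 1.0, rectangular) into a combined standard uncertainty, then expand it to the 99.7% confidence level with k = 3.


u_A = s / sqrt(n) = 1.005 / sqrt(20) = 0.22472483
u_B = half_width / sqrt(3) = 1.0 / sqrt(3) = 0.57735027
uc = sqrt(u_A^2 + u_B^2) = sqrt(0.22472483^2 + 0.57735027^2) = 0.61954385
U = k * uc = 3 * 0.61954385
U = 1.8586

1.8586


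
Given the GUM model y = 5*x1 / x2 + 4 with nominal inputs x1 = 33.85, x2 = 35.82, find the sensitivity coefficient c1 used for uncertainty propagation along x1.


y = 5*x1 / x2 + 4
dy/dx1 = 5/x2
Evaluate at x2 = 35.82: c1 = 5 / 35.82
c1 = 0.1396

0.1396


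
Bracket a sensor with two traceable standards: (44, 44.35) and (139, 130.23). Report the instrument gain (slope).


slope = (y2 - y1) / (x2 - x1)
= (130.23 - 44.35) / (139 - 44)
= 85.8800 / 95
= 0.9040

0.9040


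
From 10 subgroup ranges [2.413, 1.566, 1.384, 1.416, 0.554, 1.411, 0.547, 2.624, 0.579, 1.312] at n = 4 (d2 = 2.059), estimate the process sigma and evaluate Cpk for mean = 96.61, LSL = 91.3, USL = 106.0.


R_bar = (2.413 + 1.566 + 1.384 + 1.416 + 0.554 + 1.411 + 0.547 + 2.624 + 0.579 + 1.312) / 10 = 1.3806
sigma = R_bar / d2 = 1.3806 / 2.059 = 0.67051967
Cp = (USL - LSL)/(6*sigma) = (106.0 - 91.3)/(6*0.67051967) = 3.6539
Cpu = (106.0 - 96.61)/(3*0.67051967) = 4.6680
Cpl = (96.61 - 91.3)/(3*0.67051967) = 2.6397
Cpk = min(Cpu, Cpl) = 2.6397

2.6397


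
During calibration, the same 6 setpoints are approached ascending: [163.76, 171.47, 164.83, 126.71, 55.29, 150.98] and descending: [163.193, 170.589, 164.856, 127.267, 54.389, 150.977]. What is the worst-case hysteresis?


|163.76 - 163.193| = 0.5670
|171.47 - 170.589| = 0.8810
|164.83 - 164.856| = 0.0260
|126.71 - 127.267| = 0.5570
|55.29 - 54.389| = 0.9010
|150.98 - 150.977| = 0.0030
hysteresis = max(diffs) = 0.9010

0.9010


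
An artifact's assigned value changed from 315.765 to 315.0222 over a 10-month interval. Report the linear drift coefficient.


rate = (v2 - v1) / months
= (315.0222 - 315.765) / 10
= -0.7428 / 10
= -0.0743

-0.0743


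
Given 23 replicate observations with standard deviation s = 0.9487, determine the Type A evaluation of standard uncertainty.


u_A = s / sqrt(n)
u_A = 0.9487 / sqrt(23)
u_A = 0.9487 / 4.7958315
u_A = 0.1978

0.1978


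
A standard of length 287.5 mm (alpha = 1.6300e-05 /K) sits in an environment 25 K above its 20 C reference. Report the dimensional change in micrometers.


dL = L * alpha * dT
= 287.5 * 1.6300e-05 * 25
= 0.1171562 mm
dL_um = 0.1171562 * 1000 = 117.1562 um

117.1562


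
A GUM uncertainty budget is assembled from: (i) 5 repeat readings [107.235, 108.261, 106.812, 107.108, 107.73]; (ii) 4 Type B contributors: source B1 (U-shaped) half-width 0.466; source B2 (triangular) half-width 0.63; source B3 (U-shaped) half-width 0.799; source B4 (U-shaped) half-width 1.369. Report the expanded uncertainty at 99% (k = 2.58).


mean = (107.235 + 108.261 + 106.812 + 107.108 + 107.73) / 5 = 107.4292
s = sqrt(sum((x - mean)^2)/(n-1)) = 0.57100587
u_A = s / sqrt(n) = 0.57100587 / sqrt(5) = 0.25536159
u_B1 = 0.466 / sqrt(2) = 0.32951176
u_B2 = 0.63 / sqrt(6) = 0.25719642
u_B3 = 0.799 / sqrt(2) = 0.56497832
u_B4 = 1.369 / sqrt(2) = 0.96802918
uc = sqrt(0.25536159^2 + 0.32951176^2 + 0.25719642^2 + 0.56497832^2 + 0.96802918^2) = 1.2232001
U = k * uc = 2.58 * 1.2232001
U = 3.1559

3.1559


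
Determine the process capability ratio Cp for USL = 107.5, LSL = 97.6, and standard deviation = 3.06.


Cp = (USL - LSL) / (6 * sigma)
= (107.5 - 97.6) / (6 * 3.06)
= 9.9000 / 18.3600
= 0.5392

0.5392


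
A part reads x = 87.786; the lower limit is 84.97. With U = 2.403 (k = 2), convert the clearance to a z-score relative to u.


u = U / k = 2.403 / 2 = 1.2015
margin = |LSL - x| = |84.97 - 87.786| = 2.816
z = margin / u = 2.816 / 1.2015
z = 2.3437

2.3437


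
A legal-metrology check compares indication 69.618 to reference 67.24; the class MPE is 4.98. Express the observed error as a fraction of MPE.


e = indication - reference = 69.618 - 67.24 = 2.3780
|e| = 2.3780
ratio = |e| / MPE = 2.3780 / 4.98
ratio = 0.4775

0.4775


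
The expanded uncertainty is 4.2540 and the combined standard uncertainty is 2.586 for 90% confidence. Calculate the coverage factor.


k = U / uc
k = 4.2540 / 2.586
k = 1.645

1.645


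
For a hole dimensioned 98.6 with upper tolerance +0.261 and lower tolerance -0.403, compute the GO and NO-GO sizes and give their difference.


GO = nominal - lower_tol (smallest hole = maximum material condition)
GO = 98.6 - 0.403 = 98.197
NO-GO = nominal + upper_tol (largest hole = least material condition)
NO-GO = 98.6 + 0.261 = 98.861
spread = NO-GO - GO = 98.861 - 98.197 = 0.6640

0.6640


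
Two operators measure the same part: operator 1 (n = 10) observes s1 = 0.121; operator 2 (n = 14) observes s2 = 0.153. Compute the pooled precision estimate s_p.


s_p = sqrt(((n1-1)*s1^2 + (n2-1)*s2^2) / (n1+n2-2))
numerator = (10-1)*0.121^2 + (14-1)*0.153^2 = 0.131769 + 0.304317 = 0.436086
denominator = 10 + 14 - 2 = 22
s_p^2 = 0.436086 / 22 = 0.019822091
s_p = sqrt(0.019822091) = 0.1408

0.1408
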